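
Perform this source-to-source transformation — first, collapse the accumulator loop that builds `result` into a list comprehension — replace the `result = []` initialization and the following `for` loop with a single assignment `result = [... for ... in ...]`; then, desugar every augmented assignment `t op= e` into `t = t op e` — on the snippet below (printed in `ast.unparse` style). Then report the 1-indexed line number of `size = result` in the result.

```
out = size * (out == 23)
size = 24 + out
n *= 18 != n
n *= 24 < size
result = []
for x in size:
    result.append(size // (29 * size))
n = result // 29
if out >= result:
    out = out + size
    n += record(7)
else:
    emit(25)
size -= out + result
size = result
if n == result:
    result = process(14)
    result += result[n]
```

13

Transformed code:
out = size * (out == 23)
size = 24 + out
n = n * (18 != n)
n = n * (24 < size)
result = [size // (29 * size) for x in size]
n = result // 29
if out >= result:
    out = out + size
    n = n + record(7)
else:
    emit(25)
size = size - (out + result)
size = result
if n == result:
    result = process(14)
    result = result + result[n]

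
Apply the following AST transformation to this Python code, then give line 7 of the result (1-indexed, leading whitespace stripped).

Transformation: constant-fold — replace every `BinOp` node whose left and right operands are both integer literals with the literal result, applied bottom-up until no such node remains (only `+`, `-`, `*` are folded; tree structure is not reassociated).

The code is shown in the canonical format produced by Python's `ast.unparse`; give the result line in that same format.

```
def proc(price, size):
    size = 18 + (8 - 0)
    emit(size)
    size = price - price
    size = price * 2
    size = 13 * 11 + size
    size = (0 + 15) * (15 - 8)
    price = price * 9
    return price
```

Transformed code:
def proc(price, size):
    size = 26
    emit(size)
    size = price - price
    size = price * 2
    size = 143 + size
    size = 105
    price = price * 9
    return price

size = 105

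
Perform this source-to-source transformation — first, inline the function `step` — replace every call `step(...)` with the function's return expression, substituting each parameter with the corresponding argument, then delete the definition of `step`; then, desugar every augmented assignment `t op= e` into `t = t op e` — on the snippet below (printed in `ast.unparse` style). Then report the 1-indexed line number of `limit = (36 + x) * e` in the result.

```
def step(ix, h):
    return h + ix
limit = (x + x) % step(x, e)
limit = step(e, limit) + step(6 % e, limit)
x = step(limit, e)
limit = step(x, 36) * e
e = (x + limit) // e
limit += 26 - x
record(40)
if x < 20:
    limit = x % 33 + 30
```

Transformed code:
limit = (x + x) % (e + x)
limit = limit + e + (limit + 6 % e)
x = e + limit
limit = (36 + x) * e
e = (x + limit) // e
limit = limit + (26 - x)
record(40)
if x < 20:
    limit = x % 33 + 30

4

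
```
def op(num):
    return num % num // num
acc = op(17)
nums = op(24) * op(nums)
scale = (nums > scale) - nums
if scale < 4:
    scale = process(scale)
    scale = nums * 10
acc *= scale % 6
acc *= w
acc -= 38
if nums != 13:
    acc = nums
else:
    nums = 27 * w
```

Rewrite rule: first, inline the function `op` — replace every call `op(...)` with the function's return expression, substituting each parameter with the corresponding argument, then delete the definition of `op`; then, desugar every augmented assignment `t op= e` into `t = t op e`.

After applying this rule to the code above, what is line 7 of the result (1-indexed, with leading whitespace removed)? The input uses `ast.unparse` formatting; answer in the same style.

Transformed code:
acc = 17 % 17 // 17
nums = 24 % 24 // 24 * (nums % nums // nums)
scale = (nums > scale) - nums
if scale < 4:
    scale = process(scale)
    scale = nums * 10
acc = acc * (scale % 6)
acc = acc * w
acc = acc - 38
if nums != 13:
    acc = nums
else:
    nums = 27 * w

acc = acc * (scale % 6)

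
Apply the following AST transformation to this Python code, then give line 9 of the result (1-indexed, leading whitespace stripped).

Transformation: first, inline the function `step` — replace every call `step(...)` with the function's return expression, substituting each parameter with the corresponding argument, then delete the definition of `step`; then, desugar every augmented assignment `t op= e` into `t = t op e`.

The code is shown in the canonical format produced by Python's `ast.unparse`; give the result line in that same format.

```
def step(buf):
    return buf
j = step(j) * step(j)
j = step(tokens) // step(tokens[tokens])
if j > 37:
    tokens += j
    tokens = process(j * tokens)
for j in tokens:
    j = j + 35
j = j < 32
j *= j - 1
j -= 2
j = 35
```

Transformed code:
j = j * j
j = tokens // tokens[tokens]
if j > 37:
    tokens = tokens + j
    tokens = process(j * tokens)
for j in tokens:
    j = j + 35
j = j < 32
j = j * (j - 1)
j = j - 2
j = 35

j = j * (j - 1)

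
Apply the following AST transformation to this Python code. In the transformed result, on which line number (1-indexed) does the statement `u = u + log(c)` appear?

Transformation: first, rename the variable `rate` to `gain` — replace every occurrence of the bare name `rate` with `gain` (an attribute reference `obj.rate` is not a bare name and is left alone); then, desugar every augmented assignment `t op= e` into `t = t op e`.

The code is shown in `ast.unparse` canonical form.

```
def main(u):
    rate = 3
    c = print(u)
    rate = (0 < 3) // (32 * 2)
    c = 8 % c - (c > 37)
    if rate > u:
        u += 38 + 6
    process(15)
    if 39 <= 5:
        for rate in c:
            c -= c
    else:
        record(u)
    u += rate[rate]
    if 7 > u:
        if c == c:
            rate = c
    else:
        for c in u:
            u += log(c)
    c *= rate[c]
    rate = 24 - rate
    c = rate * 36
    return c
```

Transformed code:
def main(u):
    gain = 3
    c = print(u)
    gain = (0 < 3) // (32 * 2)
    c = 8 % c - (c > 37)
    if gain > u:
        u = u + (38 + 6)
    process(15)
    if 39 <= 5:
        for gain in c:
            c = c - c
    else:
        record(u)
    u = u + gain[gain]
    if 7 > u:
        if c == c:
            gain = c
    else:
        for c in u:
            u = u + log(c)
    c = c * gain[c]
    gain = 24 - gain
    c = gain * 36
    return c

20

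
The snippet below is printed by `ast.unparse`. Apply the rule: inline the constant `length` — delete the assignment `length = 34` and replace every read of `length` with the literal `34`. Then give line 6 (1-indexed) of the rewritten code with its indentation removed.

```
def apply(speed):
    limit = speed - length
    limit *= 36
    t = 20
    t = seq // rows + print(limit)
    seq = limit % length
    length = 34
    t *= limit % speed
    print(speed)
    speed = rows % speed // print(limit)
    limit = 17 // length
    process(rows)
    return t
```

Transformed code:
def apply(speed):
    limit = speed - 34
    limit *= 36
    t = 20
    t = seq // rows + print(limit)
    seq = limit % 34
    t *= limit % speed
    print(speed)
    speed = rows % speed // print(limit)
    limit = 17 // 34
    process(rows)
    return t

seq = limit % 34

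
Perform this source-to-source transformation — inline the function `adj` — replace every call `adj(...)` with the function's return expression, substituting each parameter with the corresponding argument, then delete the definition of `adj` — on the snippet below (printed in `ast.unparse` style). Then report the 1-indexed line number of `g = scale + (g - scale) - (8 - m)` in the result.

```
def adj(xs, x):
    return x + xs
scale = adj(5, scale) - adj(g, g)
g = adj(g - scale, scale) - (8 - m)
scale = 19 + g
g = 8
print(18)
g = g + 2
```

2

Transformed code:
scale = scale + 5 - (g + g)
g = scale + (g - scale) - (8 - m)
scale = 19 + g
g = 8
print(18)
g = g + 2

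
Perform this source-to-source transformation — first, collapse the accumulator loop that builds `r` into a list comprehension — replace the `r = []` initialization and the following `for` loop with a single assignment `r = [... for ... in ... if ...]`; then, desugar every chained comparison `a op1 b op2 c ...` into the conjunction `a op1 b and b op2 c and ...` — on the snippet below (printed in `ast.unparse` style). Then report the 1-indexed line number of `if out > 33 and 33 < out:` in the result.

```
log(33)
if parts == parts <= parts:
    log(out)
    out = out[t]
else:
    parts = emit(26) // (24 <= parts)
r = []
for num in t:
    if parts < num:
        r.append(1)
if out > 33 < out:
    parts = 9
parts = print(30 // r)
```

Transformed code:
log(33)
if parts == parts and parts <= parts:
    log(out)
    out = out[t]
else:
    parts = emit(26) // (24 <= parts)
r = [1 for num in t if parts < num]
if out > 33 and 33 < out:
    parts = 9
parts = print(30 // r)

8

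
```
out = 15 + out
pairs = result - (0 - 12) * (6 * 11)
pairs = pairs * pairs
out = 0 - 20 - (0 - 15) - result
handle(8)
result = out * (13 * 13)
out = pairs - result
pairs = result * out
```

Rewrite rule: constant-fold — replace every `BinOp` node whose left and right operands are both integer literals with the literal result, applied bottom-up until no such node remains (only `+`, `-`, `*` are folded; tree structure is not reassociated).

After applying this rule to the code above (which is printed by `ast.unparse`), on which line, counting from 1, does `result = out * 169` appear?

Transformed code:
out = 15 + out
pairs = result - -792
pairs = pairs * pairs
out = -5 - result
handle(8)
result = out * 169
out = pairs - result
pairs = result * out

6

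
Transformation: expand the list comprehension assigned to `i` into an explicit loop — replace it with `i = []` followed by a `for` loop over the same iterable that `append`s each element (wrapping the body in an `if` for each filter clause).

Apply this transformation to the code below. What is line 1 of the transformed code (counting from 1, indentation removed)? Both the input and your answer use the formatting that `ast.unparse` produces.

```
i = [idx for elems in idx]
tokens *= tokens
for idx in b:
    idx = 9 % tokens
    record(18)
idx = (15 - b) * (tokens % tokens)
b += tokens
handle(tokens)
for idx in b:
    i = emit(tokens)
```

Transformed code:
i = []
for elems in idx:
    i.append(idx)
tokens *= tokens
for idx in b:
    idx = 9 % tokens
    record(18)
idx = (15 - b) * (tokens % tokens)
b += tokens
handle(tokens)
for idx in b:
    i = emit(tokens)

i = []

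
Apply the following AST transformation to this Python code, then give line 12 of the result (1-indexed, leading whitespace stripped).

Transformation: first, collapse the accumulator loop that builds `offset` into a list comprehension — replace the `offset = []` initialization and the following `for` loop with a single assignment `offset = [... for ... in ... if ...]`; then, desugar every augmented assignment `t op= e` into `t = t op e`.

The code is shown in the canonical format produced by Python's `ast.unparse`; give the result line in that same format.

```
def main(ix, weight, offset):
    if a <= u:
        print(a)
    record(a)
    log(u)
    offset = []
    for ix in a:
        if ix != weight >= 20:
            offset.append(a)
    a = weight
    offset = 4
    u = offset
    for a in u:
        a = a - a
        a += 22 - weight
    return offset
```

a = a + (22 - weight)

Transformed code:
def main(ix, weight, offset):
    if a <= u:
        print(a)
    record(a)
    log(u)
    offset = [a for ix in a if ix != weight >= 20]
    a = weight
    offset = 4
    u = offset
    for a in u:
        a = a - a
        a = a + (22 - weight)
    return offset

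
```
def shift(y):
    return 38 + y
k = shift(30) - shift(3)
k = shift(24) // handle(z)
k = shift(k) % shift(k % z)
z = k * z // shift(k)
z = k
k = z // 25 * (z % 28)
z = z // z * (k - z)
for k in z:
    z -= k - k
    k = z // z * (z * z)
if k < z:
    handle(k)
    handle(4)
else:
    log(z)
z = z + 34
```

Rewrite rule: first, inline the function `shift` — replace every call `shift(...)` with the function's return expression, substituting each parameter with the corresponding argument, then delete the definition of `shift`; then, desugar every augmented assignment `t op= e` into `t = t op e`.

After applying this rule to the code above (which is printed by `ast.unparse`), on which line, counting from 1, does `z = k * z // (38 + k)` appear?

4

Transformed code:
k = 38 + 30 - (38 + 3)
k = (38 + 24) // handle(z)
k = (38 + k) % (38 + k % z)
z = k * z // (38 + k)
z = k
k = z // 25 * (z % 28)
z = z // z * (k - z)
for k in z:
    z = z - (k - k)
    k = z // z * (z * z)
if k < z:
    handle(k)
    handle(4)
else:
    log(z)
z = z + 34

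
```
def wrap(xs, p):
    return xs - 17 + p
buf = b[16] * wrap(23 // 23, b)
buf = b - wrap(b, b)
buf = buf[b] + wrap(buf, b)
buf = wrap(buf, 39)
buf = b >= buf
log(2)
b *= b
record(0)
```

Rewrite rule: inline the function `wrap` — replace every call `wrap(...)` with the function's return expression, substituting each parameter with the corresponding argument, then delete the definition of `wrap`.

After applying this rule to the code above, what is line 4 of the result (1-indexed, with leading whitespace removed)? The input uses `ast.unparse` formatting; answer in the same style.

Transformed code:
buf = b[16] * (23 // 23 - 17 + b)
buf = b - (b - 17 + b)
buf = buf[b] + (buf - 17 + b)
buf = buf - 17 + 39
buf = b >= buf
log(2)
b *= b
record(0)

buf = buf - 17 + 39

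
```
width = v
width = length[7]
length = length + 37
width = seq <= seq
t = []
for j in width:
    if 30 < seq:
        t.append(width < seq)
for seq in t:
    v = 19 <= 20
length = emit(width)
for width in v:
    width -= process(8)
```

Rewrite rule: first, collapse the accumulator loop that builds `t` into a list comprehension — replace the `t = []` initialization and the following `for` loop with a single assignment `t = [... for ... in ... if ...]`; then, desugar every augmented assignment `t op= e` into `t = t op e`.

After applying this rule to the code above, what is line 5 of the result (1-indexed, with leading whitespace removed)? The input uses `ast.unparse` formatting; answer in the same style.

t = [width < seq for j in width if 30 < seq]

Transformed code:
width = v
width = length[7]
length = length + 37
width = seq <= seq
t = [width < seq for j in width if 30 < seq]
for seq in t:
    v = 19 <= 20
length = emit(width)
for width in v:
    width = width - process(8)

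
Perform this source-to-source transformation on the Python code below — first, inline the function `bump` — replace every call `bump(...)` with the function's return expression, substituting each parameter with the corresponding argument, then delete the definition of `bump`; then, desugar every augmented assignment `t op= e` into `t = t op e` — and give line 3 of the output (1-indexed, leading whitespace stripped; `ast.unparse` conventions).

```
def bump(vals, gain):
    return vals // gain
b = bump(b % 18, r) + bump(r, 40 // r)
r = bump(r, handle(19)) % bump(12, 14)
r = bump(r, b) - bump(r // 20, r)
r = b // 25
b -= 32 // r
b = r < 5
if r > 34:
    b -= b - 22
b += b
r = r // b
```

Transformed code:
b = b % 18 // r + r // (40 // r)
r = r // handle(19) % (12 // 14)
r = r // b - r // 20 // r
r = b // 25
b = b - 32 // r
b = r < 5
if r > 34:
    b = b - (b - 22)
b = b + b
r = r // b

r = r // b - r // 20 // r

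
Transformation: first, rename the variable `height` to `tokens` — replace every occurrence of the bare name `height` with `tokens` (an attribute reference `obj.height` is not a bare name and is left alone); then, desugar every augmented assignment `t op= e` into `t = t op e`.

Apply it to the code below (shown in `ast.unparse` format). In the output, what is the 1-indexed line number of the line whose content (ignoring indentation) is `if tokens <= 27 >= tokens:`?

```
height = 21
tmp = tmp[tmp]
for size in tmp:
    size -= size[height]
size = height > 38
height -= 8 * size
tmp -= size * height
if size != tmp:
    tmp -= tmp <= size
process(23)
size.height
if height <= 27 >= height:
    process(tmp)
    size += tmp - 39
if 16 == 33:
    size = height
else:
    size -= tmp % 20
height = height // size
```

Transformed code:
tokens = 21
tmp = tmp[tmp]
for size in tmp:
    size = size - size[tokens]
size = tokens > 38
tokens = tokens - 8 * size
tmp = tmp - size * tokens
if size != tmp:
    tmp = tmp - (tmp <= size)
process(23)
size.height
if tokens <= 27 >= tokens:
    process(tmp)
    size = size + (tmp - 39)
if 16 == 33:
    size = tokens
else:
    size = size - tmp % 20
tokens = tokens // size

12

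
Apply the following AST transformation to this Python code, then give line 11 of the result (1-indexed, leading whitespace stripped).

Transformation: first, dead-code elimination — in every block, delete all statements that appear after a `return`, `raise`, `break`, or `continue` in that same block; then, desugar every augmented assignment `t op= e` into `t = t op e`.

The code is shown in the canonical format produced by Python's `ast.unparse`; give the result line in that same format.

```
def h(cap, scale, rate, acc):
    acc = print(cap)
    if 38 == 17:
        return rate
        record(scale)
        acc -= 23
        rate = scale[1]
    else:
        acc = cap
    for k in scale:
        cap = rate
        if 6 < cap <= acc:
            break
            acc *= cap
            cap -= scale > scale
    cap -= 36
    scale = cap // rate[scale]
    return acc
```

cap = cap - 36

Transformed code:
def h(cap, scale, rate, acc):
    acc = print(cap)
    if 38 == 17:
        return rate
    else:
        acc = cap
    for k in scale:
        cap = rate
        if 6 < cap <= acc:
            break
    cap = cap - 36
    scale = cap // rate[scale]
    return acc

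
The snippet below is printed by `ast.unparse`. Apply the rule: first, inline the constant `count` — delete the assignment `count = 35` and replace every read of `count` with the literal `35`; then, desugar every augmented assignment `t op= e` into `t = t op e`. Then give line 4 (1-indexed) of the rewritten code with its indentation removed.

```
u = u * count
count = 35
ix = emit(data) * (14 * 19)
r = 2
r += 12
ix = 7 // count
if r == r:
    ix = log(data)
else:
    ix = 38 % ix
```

Transformed code:
u = u * 35
ix = emit(data) * (14 * 19)
r = 2
r = r + 12
ix = 7 // 35
if r == r:
    ix = log(data)
else:
    ix = 38 % ix

r = r + 12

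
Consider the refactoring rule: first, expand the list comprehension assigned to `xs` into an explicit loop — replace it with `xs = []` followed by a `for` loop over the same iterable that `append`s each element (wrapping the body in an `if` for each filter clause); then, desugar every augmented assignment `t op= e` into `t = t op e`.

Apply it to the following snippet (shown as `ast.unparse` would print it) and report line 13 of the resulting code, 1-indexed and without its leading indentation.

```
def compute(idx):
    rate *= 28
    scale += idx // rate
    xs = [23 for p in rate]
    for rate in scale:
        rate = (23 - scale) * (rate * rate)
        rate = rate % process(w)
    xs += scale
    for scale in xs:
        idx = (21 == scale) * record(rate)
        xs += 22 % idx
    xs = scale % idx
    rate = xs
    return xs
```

Transformed code:
def compute(idx):
    rate = rate * 28
    scale = scale + idx // rate
    xs = []
    for p in rate:
        xs.append(23)
    for rate in scale:
        rate = (23 - scale) * (rate * rate)
        rate = rate % process(w)
    xs = xs + scale
    for scale in xs:
        idx = (21 == scale) * record(rate)
        xs = xs + 22 % idx
    xs = scale % idx
    rate = xs
    return xs

xs = xs + 22 % idx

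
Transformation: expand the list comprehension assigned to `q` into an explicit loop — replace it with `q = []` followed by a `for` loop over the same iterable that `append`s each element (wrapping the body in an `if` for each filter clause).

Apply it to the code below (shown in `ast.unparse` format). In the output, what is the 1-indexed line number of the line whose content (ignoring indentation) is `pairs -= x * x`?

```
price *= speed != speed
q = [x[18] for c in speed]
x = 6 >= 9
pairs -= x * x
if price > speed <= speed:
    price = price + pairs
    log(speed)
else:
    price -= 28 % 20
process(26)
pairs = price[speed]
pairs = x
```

Transformed code:
price *= speed != speed
q = []
for c in speed:
    q.append(x[18])
x = 6 >= 9
pairs -= x * x
if price > speed <= speed:
    price = price + pairs
    log(speed)
else:
    price -= 28 % 20
process(26)
pairs = price[speed]
pairs = x

6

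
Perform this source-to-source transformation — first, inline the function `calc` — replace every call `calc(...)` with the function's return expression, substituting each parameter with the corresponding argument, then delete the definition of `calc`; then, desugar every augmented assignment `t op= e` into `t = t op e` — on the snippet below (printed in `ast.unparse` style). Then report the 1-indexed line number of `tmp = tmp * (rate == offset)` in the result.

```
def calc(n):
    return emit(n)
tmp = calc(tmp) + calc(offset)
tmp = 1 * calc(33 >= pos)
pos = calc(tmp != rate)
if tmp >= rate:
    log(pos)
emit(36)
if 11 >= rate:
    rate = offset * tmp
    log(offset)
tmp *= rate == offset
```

Transformed code:
tmp = emit(tmp) + emit(offset)
tmp = 1 * emit(33 >= pos)
pos = emit(tmp != rate)
if tmp >= rate:
    log(pos)
emit(36)
if 11 >= rate:
    rate = offset * tmp
    log(offset)
tmp = tmp * (rate == offset)

10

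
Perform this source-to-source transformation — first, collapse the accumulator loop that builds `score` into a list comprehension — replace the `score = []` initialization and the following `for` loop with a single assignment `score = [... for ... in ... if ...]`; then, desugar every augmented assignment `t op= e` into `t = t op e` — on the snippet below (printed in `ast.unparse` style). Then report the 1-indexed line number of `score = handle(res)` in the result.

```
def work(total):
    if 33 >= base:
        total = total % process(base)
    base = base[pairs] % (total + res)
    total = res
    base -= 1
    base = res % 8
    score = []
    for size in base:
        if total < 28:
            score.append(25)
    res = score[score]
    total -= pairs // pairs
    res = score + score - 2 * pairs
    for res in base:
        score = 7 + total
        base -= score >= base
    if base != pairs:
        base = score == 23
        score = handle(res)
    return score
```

Transformed code:
def work(total):
    if 33 >= base:
        total = total % process(base)
    base = base[pairs] % (total + res)
    total = res
    base = base - 1
    base = res % 8
    score = [25 for size in base if total < 28]
    res = score[score]
    total = total - pairs // pairs
    res = score + score - 2 * pairs
    for res in base:
        score = 7 + total
        base = base - (score >= base)
    if base != pairs:
        base = score == 23
        score = handle(res)
    return score

17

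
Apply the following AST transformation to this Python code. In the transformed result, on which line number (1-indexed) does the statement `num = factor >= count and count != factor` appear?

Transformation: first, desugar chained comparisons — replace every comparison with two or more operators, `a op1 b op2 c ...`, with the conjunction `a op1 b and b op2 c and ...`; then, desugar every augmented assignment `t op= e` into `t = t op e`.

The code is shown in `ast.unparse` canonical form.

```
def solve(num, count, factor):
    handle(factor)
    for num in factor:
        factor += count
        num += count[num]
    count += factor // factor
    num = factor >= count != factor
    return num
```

Transformed code:
def solve(num, count, factor):
    handle(factor)
    for num in factor:
        factor = factor + count
        num = num + count[num]
    count = count + factor // factor
    num = factor >= count and count != factor
    return num

7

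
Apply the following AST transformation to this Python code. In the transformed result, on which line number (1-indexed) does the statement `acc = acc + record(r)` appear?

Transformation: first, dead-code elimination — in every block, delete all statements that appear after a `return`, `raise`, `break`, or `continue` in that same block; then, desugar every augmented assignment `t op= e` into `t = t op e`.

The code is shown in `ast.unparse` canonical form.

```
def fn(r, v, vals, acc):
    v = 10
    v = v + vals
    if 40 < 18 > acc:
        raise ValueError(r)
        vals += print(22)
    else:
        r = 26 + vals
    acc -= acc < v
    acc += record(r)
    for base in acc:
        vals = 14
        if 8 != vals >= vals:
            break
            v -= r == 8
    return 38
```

9

Transformed code:
def fn(r, v, vals, acc):
    v = 10
    v = v + vals
    if 40 < 18 > acc:
        raise ValueError(r)
    else:
        r = 26 + vals
    acc = acc - (acc < v)
    acc = acc + record(r)
    for base in acc:
        vals = 14
        if 8 != vals >= vals:
            break
    return 38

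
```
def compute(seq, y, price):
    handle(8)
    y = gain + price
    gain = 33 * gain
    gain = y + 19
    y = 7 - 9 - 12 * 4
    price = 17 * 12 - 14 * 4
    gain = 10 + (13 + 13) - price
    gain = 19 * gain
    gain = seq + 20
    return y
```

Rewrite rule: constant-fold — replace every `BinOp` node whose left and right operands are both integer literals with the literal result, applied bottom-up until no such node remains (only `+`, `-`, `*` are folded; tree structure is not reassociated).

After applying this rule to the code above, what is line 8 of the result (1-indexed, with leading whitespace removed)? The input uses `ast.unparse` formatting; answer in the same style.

Transformed code:
def compute(seq, y, price):
    handle(8)
    y = gain + price
    gain = 33 * gain
    gain = y + 19
    y = -50
    price = 148
    gain = 36 - price
    gain = 19 * gain
    gain = seq + 20
    return y

gain = 36 - price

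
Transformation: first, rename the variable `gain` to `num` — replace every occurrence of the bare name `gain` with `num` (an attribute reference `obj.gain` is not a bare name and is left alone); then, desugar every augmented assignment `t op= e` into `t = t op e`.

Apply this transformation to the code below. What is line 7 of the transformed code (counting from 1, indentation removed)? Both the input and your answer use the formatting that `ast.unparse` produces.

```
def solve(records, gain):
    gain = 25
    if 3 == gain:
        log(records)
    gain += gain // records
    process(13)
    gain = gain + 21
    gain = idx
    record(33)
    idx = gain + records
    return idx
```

Transformed code:
def solve(records, num):
    num = 25
    if 3 == num:
        log(records)
    num = num + num // records
    process(13)
    num = num + 21
    num = idx
    record(33)
    idx = num + records
    return idx

num = num + 21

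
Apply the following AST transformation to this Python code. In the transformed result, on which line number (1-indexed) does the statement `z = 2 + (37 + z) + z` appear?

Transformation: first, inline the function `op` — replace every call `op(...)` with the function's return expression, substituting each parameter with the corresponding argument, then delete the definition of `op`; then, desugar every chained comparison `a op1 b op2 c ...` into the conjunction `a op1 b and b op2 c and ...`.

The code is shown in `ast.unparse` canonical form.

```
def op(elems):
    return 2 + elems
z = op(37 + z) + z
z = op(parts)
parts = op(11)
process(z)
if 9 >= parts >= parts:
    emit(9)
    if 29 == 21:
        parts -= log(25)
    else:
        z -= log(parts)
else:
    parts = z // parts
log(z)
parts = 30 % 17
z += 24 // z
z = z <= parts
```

1

Transformed code:
z = 2 + (37 + z) + z
z = 2 + parts
parts = 2 + 11
process(z)
if 9 >= parts and parts >= parts:
    emit(9)
    if 29 == 21:
        parts -= log(25)
    else:
        z -= log(parts)
else:
    parts = z // parts
log(z)
parts = 30 % 17
z += 24 // z
z = z <= parts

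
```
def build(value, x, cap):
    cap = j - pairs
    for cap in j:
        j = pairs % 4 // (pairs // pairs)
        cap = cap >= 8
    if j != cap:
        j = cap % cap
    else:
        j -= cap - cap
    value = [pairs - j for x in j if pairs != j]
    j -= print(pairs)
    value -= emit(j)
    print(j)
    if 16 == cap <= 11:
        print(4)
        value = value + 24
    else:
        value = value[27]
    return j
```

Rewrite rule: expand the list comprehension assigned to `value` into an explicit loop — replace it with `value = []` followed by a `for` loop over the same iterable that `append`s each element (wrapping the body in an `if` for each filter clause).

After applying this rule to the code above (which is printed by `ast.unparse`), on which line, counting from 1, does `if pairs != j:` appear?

12

Transformed code:
def build(value, x, cap):
    cap = j - pairs
    for cap in j:
        j = pairs % 4 // (pairs // pairs)
        cap = cap >= 8
    if j != cap:
        j = cap % cap
    else:
        j -= cap - cap
    value = []
    for x in j:
        if pairs != j:
            value.append(pairs - j)
    j -= print(pairs)
    value -= emit(j)
    print(j)
    if 16 == cap <= 11:
        print(4)
        value = value + 24
    else:
        value = value[27]
    return j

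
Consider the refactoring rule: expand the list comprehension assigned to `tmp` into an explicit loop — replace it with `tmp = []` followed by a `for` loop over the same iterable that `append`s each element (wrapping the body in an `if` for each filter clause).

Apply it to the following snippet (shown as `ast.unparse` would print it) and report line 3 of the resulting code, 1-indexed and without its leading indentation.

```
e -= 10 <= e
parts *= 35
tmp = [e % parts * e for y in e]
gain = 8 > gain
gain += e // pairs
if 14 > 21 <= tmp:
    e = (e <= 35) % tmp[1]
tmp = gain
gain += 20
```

Transformed code:
e -= 10 <= e
parts *= 35
tmp = []
for y in e:
    tmp.append(e % parts * e)
gain = 8 > gain
gain += e // pairs
if 14 > 21 <= tmp:
    e = (e <= 35) % tmp[1]
tmp = gain
gain += 20

tmp = []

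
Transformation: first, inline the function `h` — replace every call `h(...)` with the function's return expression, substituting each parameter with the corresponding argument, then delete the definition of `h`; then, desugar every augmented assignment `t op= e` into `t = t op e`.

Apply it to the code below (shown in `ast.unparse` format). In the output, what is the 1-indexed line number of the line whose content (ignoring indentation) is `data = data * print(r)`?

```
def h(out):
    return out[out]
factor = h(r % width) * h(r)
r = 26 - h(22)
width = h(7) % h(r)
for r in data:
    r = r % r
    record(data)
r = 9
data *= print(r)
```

8

Transformed code:
factor = (r % width)[r % width] * r[r]
r = 26 - 22[22]
width = 7[7] % r[r]
for r in data:
    r = r % r
    record(data)
r = 9
data = data * print(r)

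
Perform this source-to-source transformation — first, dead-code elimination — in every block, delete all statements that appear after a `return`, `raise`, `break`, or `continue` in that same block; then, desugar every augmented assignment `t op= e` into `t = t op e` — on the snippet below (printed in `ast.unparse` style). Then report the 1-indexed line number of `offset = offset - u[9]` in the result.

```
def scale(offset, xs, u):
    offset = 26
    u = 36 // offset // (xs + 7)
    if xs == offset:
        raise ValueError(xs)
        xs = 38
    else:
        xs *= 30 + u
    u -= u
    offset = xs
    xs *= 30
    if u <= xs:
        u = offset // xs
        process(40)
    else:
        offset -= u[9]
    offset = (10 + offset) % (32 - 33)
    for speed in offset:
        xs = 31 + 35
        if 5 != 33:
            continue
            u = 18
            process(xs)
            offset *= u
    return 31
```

Transformed code:
def scale(offset, xs, u):
    offset = 26
    u = 36 // offset // (xs + 7)
    if xs == offset:
        raise ValueError(xs)
    else:
        xs = xs * (30 + u)
    u = u - u
    offset = xs
    xs = xs * 30
    if u <= xs:
        u = offset // xs
        process(40)
    else:
        offset = offset - u[9]
    offset = (10 + offset) % (32 - 33)
    for speed in offset:
        xs = 31 + 35
        if 5 != 33:
            continue
    return 31

15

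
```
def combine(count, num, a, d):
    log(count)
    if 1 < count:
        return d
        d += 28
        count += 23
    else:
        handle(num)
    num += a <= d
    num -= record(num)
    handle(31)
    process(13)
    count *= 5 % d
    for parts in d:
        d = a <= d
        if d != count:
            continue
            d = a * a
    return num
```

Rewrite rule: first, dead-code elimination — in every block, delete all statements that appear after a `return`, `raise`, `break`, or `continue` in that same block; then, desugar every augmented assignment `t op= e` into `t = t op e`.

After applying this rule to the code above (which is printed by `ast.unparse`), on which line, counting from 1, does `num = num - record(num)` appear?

Transformed code:
def combine(count, num, a, d):
    log(count)
    if 1 < count:
        return d
    else:
        handle(num)
    num = num + (a <= d)
    num = num - record(num)
    handle(31)
    process(13)
    count = count * (5 % d)
    for parts in d:
        d = a <= d
        if d != count:
            continue
    return num

8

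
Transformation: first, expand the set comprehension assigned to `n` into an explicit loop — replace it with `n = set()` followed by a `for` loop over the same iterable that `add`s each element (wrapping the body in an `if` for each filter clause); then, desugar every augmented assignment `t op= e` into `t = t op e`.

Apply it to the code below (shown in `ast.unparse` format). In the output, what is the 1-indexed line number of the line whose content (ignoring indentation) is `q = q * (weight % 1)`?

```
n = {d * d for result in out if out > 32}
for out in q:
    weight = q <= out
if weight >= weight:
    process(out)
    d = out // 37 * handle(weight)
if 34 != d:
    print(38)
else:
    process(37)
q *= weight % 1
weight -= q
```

14

Transformed code:
n = set()
for result in out:
    if out > 32:
        n.add(d * d)
for out in q:
    weight = q <= out
if weight >= weight:
    process(out)
    d = out // 37 * handle(weight)
if 34 != d:
    print(38)
else:
    process(37)
q = q * (weight % 1)
weight = weight - q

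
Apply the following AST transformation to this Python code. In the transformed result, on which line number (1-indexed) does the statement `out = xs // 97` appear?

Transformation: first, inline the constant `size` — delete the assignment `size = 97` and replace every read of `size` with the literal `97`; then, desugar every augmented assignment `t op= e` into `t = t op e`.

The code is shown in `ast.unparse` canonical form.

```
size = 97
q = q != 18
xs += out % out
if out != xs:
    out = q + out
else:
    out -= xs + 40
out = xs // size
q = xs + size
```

7

Transformed code:
q = q != 18
xs = xs + out % out
if out != xs:
    out = q + out
else:
    out = out - (xs + 40)
out = xs // 97
q = xs + 97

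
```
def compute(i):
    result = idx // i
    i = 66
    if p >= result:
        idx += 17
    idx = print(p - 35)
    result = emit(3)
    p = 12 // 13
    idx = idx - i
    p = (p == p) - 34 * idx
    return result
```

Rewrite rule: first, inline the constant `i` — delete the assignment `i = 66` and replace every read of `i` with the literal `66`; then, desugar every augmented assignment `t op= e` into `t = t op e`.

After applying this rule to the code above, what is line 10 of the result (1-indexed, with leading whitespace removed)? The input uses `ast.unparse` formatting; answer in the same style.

Transformed code:
def compute(i):
    result = idx // 66
    if p >= result:
        idx = idx + 17
    idx = print(p - 35)
    result = emit(3)
    p = 12 // 13
    idx = idx - 66
    p = (p == p) - 34 * idx
    return result

return result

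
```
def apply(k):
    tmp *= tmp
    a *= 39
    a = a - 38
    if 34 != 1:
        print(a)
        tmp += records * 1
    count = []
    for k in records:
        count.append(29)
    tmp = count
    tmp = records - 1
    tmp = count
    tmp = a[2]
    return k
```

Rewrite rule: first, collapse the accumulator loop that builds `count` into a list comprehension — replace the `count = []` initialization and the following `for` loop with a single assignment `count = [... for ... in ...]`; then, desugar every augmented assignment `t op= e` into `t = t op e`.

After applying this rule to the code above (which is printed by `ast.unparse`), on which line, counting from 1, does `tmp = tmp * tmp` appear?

Transformed code:
def apply(k):
    tmp = tmp * tmp
    a = a * 39
    a = a - 38
    if 34 != 1:
        print(a)
        tmp = tmp + records * 1
    count = [29 for k in records]
    tmp = count
    tmp = records - 1
    tmp = count
    tmp = a[2]
    return k

2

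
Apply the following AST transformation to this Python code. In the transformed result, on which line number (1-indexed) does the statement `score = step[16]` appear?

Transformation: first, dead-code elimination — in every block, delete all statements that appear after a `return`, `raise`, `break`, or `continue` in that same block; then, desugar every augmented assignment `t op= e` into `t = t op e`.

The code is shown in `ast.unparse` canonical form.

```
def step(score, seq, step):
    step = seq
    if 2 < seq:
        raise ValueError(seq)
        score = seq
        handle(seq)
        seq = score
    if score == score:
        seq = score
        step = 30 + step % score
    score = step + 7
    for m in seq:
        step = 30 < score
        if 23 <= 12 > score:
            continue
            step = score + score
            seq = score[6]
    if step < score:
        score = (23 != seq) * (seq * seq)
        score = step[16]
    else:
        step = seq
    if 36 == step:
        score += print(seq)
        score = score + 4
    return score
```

Transformed code:
def step(score, seq, step):
    step = seq
    if 2 < seq:
        raise ValueError(seq)
    if score == score:
        seq = score
        step = 30 + step % score
    score = step + 7
    for m in seq:
        step = 30 < score
        if 23 <= 12 > score:
            continue
    if step < score:
        score = (23 != seq) * (seq * seq)
        score = step[16]
    else:
        step = seq
    if 36 == step:
        score = score + print(seq)
        score = score + 4
    return score

15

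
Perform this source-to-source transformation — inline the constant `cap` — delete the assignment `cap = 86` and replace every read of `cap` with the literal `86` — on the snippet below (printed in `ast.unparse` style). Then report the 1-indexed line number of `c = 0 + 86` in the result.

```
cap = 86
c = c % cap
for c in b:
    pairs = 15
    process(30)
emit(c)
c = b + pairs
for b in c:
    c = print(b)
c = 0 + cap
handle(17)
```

Transformed code:
c = c % 86
for c in b:
    pairs = 15
    process(30)
emit(c)
c = b + pairs
for b in c:
    c = print(b)
c = 0 + 86
handle(17)

9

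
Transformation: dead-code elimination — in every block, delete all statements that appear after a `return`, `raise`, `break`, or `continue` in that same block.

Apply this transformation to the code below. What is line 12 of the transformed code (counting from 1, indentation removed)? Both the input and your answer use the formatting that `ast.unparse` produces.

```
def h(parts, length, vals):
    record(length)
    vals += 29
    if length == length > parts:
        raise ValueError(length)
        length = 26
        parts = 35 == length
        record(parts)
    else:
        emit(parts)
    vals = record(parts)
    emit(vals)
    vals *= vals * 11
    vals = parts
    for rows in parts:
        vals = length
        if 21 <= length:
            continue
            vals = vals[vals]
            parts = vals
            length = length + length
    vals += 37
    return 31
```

for rows in parts:

Transformed code:
def h(parts, length, vals):
    record(length)
    vals += 29
    if length == length > parts:
        raise ValueError(length)
    else:
        emit(parts)
    vals = record(parts)
    emit(vals)
    vals *= vals * 11
    vals = parts
    for rows in parts:
        vals = length
        if 21 <= length:
            continue
    vals += 37
    return 31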